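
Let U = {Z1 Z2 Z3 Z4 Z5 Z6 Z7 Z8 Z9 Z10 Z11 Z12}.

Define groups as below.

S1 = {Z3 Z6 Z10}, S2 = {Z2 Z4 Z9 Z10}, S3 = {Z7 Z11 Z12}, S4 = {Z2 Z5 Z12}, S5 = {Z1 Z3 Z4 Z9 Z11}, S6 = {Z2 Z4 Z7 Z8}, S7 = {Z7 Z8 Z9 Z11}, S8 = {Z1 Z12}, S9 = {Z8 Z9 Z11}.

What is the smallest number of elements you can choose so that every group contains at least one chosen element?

H = {Z3, Z8, Z9, Z12} meets every group (each contains at least one member of H), and |H| = 4.
No choice of 3 elements meets every group, so 4 is the minimum.

4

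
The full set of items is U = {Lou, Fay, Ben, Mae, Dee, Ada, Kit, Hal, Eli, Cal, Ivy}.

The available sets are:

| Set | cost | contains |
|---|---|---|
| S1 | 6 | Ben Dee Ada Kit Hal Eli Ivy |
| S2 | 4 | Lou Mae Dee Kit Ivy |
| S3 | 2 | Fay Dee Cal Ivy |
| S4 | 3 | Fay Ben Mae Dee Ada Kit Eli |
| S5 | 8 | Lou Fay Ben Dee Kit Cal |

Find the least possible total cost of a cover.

S1, S2, S3 together cover every item (S1 ∪ S2 ∪ S3 = {Lou, Fay, Ben, Mae, Dee, Ada, Kit, Hal, Eli, Cal, Ivy}); total cost 6 + 4 + 2 = 12.
The greedy pick S4, S3, S2, S1 costs 15; no covering selection beats 12.

12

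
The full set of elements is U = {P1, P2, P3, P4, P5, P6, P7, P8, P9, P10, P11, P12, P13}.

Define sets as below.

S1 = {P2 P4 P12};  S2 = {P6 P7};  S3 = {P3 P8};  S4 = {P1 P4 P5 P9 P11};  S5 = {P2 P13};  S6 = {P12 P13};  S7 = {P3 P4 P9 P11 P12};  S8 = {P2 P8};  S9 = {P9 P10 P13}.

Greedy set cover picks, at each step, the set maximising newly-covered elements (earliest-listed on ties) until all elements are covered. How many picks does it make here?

Greedy: pick S4 (covers 5 new) → pick S1 (covers 2 new) → pick S2 (covers 2 new) → pick S3 (covers 2 new) → pick S9 (covers 2 new). Total picks: 5.

5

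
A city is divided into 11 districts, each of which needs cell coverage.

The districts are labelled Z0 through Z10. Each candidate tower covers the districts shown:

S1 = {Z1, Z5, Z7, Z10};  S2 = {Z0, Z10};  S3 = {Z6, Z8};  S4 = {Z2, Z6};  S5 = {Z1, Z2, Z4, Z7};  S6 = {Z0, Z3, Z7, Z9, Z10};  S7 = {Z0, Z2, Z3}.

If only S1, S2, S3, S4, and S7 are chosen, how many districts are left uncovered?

2

Union of S1, S2, S3, S4, S7 = {Z0, Z1, Z2, Z3, Z5, Z6, Z7, Z8, Z10}.
Not covered: Z4, Z9 — 2 districts.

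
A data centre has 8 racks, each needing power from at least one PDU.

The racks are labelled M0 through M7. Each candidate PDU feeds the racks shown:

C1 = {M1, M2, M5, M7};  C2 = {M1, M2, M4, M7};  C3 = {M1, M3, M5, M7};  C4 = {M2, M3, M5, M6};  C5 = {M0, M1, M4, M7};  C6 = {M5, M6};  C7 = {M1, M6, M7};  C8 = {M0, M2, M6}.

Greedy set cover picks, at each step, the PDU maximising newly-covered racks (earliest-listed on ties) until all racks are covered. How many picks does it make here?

Greedy: pick C1 (covers 4 new) → pick C4 (covers 2 new) → pick C5 (covers 2 new). Total picks: 3.
(The true minimum cover uses only 2 PDUs, so greedy is not optimal here.)

3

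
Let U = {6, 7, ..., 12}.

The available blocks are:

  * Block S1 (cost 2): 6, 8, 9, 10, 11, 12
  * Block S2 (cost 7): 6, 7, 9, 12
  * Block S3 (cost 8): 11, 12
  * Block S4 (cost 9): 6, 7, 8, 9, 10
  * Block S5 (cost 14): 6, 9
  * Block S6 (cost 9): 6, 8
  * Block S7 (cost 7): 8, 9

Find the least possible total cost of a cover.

S1, S2 together cover every element (S1 ∪ S2 = {6, 7, 8, 9, 10, 11, 12}); total cost 2 + 7 = 9.
No covering selection has total cost below 9.

9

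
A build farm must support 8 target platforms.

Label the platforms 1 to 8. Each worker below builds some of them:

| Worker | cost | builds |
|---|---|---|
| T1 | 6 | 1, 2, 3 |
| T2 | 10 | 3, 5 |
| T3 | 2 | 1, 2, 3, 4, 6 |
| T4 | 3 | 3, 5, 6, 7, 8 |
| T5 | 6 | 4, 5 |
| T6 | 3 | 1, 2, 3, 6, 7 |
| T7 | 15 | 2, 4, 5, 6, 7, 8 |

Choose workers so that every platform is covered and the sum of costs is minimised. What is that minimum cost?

5

T3, T4 together cover every platform (T3 ∪ T4 = {1, 2, 3, 4, 5, 6, 7, 8}); total cost 2 + 3 = 5.
No covering selection has total cost below 5.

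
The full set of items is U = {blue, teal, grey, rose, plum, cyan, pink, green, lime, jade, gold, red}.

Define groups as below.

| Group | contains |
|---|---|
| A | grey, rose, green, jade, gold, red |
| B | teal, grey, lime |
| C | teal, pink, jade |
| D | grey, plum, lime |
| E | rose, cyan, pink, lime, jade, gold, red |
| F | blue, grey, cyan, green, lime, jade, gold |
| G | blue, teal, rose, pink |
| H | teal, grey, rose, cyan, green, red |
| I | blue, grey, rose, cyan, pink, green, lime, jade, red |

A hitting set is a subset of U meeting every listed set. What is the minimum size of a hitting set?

The 2 items {grey, pink} hit every group.
The groups D, G are pairwise disjoint, so any hitting set needs a separate item for each — at least 2. Hence 2 is optimal.

2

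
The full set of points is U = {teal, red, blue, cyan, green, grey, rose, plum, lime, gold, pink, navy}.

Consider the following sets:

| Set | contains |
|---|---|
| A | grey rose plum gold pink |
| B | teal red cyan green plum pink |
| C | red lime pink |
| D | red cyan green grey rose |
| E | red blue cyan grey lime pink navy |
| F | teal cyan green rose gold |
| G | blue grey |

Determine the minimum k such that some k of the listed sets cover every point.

Take {A, E, F}. Their union is {teal, red, blue, cyan, green, grey, rose, plum, lime, gold, pink, navy}, which is all 12 points.
Only E contains navy, so E is forced; the remaining 5 points need at least 2 more sets (each remaining set adds at most 4) — so at least 3 sets are needed, and 3 is optimal.

3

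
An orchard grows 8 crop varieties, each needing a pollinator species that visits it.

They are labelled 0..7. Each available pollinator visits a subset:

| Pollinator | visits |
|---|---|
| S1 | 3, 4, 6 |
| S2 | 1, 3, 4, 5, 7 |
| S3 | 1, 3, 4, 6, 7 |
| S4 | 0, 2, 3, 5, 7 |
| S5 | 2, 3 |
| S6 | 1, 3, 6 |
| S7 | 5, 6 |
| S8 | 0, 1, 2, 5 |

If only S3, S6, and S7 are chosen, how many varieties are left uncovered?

2

Union of S3, S6, S7 = {1, 3, 4, 5, 6, 7}.
Not covered: 0, 2 — 2 varieties.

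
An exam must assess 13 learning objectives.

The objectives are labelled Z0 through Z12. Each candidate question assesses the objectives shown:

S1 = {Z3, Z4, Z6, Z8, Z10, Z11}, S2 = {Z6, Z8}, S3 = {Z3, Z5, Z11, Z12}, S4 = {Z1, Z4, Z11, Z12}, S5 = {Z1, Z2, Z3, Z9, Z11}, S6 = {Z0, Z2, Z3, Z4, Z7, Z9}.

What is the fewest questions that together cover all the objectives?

4

Take {S1, S3, S4, S6}. Their union is {Z0, Z1, Z2, Z3, Z4, Z5, Z6, Z7, Z8, Z9, Z10, Z11, Z12}, which is all 13 objectives.
No 3 of the 6 questions cover everything (all 20 combinations miss at least one objective), so 4 is optimal.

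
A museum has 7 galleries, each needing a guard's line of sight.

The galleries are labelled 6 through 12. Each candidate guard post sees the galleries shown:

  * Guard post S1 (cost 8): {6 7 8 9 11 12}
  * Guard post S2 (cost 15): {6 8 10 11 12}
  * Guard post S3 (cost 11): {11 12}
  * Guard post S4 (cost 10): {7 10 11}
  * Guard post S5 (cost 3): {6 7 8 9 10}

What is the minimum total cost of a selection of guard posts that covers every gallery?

S1, S5 together cover every gallery (S1 ∪ S5 = {6, 7, 8, 9, 10, 11, 12}); total cost 8 + 3 = 11.
No covering selection has total cost below 11.

11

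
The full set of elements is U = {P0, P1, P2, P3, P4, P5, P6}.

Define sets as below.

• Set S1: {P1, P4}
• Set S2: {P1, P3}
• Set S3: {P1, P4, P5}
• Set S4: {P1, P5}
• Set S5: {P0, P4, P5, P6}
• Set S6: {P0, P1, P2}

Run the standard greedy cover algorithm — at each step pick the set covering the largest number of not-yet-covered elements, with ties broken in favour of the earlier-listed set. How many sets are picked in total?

3

Greedy: pick S5 (covers 4 new) → pick S2 (covers 2 new) → pick S6 (covers 1 new). Total picks: 3.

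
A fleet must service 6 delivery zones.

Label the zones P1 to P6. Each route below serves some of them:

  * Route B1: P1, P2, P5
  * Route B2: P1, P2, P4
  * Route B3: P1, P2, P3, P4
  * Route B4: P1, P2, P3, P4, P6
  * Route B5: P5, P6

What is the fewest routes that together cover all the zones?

2

B4 and B5 together: B4 ∪ B5 = {P1, P2, P3, P4, P5, P6} — every zone is covered.
No single route has all 6 zones (the largest, B4, has 5), so 2 is optimal.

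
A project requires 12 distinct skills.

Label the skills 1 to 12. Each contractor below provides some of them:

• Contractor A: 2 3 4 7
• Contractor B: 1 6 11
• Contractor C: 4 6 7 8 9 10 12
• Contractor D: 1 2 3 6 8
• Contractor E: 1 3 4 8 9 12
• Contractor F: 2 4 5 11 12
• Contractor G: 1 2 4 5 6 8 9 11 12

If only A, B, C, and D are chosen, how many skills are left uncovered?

Union of A, B, C, D = {1, 2, 3, 4, 6, 7, 8, 9, 10, 11, 12}.
Not covered: 5 — 1 skill.

1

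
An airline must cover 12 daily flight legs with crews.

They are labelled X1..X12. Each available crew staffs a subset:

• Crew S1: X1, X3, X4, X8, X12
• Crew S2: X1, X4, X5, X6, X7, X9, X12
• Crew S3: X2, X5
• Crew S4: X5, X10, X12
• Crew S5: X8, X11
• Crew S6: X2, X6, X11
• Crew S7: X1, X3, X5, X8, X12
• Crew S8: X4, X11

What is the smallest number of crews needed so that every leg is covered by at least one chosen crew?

4

Take {S1, S2, S4, S6}. Their union is {X1, X2, X3, X4, X5, X6, X7, X8, X9, X10, X11, X12}, which is all 12 legs.
Only S2 contains X7, so S2 is forced; the remaining 5 legs need at least 3 more crews (each remaining crew adds at most 2) — so at least 4 crews are needed, and 4 is optimal.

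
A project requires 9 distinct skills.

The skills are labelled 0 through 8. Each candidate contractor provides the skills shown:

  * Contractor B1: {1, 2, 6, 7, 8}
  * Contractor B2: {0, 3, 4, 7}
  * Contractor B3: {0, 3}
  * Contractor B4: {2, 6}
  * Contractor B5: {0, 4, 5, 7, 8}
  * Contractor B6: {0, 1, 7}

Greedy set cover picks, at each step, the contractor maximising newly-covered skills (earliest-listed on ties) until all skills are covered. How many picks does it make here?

Greedy: pick B1 (covers 5 new) → pick B2 (covers 3 new) → pick B5 (covers 1 new). Total picks: 3.

3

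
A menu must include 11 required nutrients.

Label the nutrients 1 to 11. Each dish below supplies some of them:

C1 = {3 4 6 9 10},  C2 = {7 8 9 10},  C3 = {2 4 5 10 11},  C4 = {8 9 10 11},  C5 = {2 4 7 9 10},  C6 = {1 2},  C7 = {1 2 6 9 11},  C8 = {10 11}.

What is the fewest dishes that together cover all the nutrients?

C1 and C2 and C3 and C6 together: C1 ∪ C2 ∪ C3 ∪ C6 = {1, 2, 3, 4, 5, 6, 7, 8, 9, 10, 11} — every nutrient is covered.
No 3 of the 8 dishes cover everything (all 56 combinations miss at least one nutrient), so 4 is optimal.

4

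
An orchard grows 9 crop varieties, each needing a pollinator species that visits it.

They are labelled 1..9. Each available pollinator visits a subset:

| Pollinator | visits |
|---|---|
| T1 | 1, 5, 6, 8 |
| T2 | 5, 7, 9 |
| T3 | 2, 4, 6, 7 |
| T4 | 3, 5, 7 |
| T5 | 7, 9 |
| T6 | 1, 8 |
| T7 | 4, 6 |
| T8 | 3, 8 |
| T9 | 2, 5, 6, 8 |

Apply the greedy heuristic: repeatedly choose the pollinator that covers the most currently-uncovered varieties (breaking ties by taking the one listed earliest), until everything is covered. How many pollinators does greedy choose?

Greedy: pick T1 (covers 4 new) → pick T3 (covers 3 new) → pick T2 (covers 1 new) → pick T4 (covers 1 new). Total picks: 4.

4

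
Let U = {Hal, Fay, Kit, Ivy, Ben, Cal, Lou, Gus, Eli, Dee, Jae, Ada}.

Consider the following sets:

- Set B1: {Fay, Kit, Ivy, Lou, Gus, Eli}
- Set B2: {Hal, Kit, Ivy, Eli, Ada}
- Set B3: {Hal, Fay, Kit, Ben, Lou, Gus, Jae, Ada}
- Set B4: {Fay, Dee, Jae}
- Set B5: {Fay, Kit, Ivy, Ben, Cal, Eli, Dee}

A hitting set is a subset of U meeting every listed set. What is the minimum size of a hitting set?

2

Take H = {Eli, Jae}. Each listed set contains at least one of these, so H is a hitting set of size 2.
The sets B2, B4 are pairwise disjoint, so any hitting set needs a separate point for each — at least 2. Hence 2 is optimal.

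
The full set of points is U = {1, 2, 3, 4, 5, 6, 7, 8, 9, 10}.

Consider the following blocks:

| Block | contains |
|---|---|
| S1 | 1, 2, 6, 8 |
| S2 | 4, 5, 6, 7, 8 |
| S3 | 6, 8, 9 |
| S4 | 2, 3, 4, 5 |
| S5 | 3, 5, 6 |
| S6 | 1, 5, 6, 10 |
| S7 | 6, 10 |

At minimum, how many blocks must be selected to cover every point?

S2 and S3 and S4 and S6 together: S2 ∪ S3 ∪ S4 ∪ S6 = {1, 2, 3, 4, 5, 6, 7, 8, 9, 10} — every point is covered.
Only S2 contains 7, so S2 is forced; the remaining 5 points need at least 3 more blocks (each remaining block adds at most 2) — so at least 4 blocks are needed, and 4 is optimal.

4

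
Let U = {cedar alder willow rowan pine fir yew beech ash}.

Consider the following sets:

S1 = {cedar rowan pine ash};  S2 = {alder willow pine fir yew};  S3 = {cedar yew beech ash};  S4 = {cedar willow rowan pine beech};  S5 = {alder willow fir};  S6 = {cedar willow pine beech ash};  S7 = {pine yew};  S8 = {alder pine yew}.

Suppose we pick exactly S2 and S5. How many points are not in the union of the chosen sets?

4

Union of S2, S5 = {alder, willow, pine, fir, yew}.
Not covered: cedar, rowan, beech, ash — 4 points.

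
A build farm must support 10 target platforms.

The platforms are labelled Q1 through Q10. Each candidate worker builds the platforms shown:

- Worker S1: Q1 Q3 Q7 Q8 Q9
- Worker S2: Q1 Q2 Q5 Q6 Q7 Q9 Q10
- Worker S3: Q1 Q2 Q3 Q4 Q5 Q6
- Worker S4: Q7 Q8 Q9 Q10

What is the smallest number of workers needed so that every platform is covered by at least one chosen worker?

Take {S3, S4}. Their union is {Q1, Q2, Q3, Q4, Q5, Q6, Q7, Q8, Q9, Q10}, which is all 10 platforms.
No single worker has all 10 platforms (the largest, S2, has 7), so 2 is optimal.

2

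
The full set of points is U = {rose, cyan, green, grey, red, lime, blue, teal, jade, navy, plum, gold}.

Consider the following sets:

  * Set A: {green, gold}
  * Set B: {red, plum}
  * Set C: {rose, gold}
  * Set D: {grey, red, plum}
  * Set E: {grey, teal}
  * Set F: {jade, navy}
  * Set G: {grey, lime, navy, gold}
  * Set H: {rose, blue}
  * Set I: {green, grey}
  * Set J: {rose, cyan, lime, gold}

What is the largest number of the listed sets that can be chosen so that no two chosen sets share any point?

A, B, E, F, H are pairwise disjoint (A={green,gold}; B={red,plum}; E={grey,teal}; F={jade,navy}; H={rose,blue}).
Every remaining set overlaps one of these, and no 6 of the listed sets are pairwise disjoint, so 5 is the maximum.

5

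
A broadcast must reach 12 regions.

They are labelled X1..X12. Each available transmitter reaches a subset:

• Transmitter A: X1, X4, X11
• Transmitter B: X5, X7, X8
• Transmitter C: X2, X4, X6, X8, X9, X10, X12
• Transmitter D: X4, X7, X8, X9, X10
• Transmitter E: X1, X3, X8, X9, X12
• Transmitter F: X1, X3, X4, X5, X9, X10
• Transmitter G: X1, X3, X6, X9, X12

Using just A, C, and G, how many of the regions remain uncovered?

2

Union of A, C, G = {X1, X2, X3, X4, X6, X8, X9, X10, X11, X12}.
Not covered: X5, X7 — 2 regions.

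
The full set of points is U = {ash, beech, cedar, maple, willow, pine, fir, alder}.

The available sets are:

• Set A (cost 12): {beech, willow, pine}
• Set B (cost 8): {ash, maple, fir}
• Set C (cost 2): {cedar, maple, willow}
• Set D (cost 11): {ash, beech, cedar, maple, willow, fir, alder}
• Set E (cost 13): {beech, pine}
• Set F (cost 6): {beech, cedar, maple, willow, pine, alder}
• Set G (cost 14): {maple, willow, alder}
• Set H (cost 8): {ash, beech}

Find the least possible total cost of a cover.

14

B, F together cover every point (B ∪ F = {ash, beech, cedar, maple, willow, pine, fir, alder}); total cost 8 + 6 = 14.
The greedy pick C, F, B costs 16; no covering selection beats 14.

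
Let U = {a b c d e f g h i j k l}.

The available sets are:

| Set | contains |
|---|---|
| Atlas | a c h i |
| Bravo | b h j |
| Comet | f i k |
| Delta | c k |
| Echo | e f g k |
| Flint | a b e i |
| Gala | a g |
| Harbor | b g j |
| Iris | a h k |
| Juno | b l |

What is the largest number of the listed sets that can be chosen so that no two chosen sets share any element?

Delta, Gala, Juno are pairwise disjoint (Delta={c,k}; Gala={a,g}; Juno={b,l}).
Every remaining set overlaps one of these, and no 4 of the listed sets are pairwise disjoint, so 3 is the maximum.

3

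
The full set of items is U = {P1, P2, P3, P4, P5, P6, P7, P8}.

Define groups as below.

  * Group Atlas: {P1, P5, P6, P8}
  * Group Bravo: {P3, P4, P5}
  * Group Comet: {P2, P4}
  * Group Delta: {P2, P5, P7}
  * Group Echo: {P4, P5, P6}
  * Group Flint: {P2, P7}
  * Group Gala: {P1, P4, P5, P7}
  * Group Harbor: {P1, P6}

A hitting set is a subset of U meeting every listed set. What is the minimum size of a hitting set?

H = {P1, P2, P5} meets every group (each contains at least one member of H), and |H| = 3.
The groups Bravo, Flint, Harbor are pairwise disjoint, so any hitting set needs a separate item for each — at least 3. Hence 3 is optimal.

3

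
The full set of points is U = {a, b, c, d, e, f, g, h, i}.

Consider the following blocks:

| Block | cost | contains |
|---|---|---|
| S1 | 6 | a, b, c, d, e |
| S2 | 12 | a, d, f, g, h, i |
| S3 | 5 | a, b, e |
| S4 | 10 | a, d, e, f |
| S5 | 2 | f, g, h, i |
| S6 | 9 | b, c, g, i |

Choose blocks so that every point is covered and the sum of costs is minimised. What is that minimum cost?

S1, S5 together cover every point (S1 ∪ S5 = {a, b, c, d, e, f, g, h, i}); total cost 6 + 2 = 8.
No covering selection has total cost below 8.

8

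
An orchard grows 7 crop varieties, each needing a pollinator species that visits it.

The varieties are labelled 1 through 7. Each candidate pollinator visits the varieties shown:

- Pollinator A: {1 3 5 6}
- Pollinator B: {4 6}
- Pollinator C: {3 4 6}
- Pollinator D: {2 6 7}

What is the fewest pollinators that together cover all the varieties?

A and C and D together: A ∪ C ∪ D = {1, 2, 3, 4, 5, 6, 7} — every variety is covered.
Only A contains 1, so A is forced; the remaining 3 varieties need at least 2 more pollinators (each remaining pollinator adds at most 2) — so at least 3 pollinators are needed, and 3 is optimal.

3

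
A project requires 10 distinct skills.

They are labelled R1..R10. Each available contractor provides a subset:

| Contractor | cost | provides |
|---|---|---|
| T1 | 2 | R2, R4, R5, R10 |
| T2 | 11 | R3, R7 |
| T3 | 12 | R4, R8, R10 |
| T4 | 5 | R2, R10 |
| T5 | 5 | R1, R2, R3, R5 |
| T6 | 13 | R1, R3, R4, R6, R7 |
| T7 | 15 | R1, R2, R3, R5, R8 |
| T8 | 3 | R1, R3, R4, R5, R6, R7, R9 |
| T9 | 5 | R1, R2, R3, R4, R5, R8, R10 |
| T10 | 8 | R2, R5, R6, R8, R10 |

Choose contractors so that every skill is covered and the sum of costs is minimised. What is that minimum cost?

8

T8, T9 together cover every skill (T8 ∪ T9 = {R1, R2, R3, R4, R5, R6, R7, R8, R9, R10}); total cost 3 + 5 = 8.
The greedy pick T8, T1, T9 costs 10; no covering selection beats 8.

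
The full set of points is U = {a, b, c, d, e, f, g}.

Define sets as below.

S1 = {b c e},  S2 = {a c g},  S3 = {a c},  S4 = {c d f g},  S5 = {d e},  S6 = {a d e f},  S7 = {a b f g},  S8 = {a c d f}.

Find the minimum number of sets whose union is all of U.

3

S4, S6, and S7 cover everything between them: the union {a, b, c, d, e, f, g} is all of U.
No 2 of the 8 sets cover everything (all 28 combinations miss at least one point), so 3 is optimal.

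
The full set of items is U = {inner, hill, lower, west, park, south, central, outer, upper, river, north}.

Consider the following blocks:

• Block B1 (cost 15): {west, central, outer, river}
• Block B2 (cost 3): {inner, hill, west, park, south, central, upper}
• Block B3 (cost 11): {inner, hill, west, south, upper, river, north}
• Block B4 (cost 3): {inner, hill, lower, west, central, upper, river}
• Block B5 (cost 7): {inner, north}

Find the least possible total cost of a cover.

28

B1, B2, B4, B5 together cover every item (B1 ∪ B2 ∪ B4 ∪ B5 = {inner, hill, lower, west, park, south, central, outer, upper, river, north}); total cost 15 + 3 + 3 + 7 = 28.
No covering selection has total cost below 28.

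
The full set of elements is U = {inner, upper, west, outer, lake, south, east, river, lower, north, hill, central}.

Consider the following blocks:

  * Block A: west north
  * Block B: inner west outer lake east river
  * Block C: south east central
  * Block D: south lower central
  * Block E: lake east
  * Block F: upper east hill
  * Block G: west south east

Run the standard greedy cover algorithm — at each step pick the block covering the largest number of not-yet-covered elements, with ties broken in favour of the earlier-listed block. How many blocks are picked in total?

4

Greedy: pick B (covers 6 new) → pick D (covers 3 new) → pick F (covers 2 new) → pick A (covers 1 new). Total picks: 4.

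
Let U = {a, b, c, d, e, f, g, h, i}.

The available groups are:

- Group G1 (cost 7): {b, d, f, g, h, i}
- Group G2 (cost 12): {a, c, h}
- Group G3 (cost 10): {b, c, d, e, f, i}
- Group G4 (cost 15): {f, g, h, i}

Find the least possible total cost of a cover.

29

G1, G2, G3 together cover every point (G1 ∪ G2 ∪ G3 = {a, b, c, d, e, f, g, h, i}); total cost 7 + 12 + 10 = 29.
No covering selection has total cost below 29.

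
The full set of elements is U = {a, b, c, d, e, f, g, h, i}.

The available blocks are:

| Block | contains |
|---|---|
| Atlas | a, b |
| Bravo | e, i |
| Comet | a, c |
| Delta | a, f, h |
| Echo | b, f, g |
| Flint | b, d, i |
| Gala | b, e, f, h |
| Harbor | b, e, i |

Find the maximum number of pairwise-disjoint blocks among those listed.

Bravo, Comet, Echo are pairwise disjoint (Bravo={e,i}; Comet={a,c}; Echo={b,f,g}).
Every remaining block overlaps one of these, and no 4 of the listed blocks are pairwise disjoint, so 3 is the maximum.

3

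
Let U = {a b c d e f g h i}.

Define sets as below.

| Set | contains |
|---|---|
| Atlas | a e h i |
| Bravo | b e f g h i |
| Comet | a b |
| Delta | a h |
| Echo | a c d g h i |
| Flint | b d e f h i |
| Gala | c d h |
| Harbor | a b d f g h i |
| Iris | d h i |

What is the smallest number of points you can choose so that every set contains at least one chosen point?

2

Take T = {b, h}. Each listed set contains at least one of these, so T is a hitting set of size 2.
The sets Comet, Gala are pairwise disjoint, so any hitting set needs a separate point for each — at least 2. Hence 2 is optimal.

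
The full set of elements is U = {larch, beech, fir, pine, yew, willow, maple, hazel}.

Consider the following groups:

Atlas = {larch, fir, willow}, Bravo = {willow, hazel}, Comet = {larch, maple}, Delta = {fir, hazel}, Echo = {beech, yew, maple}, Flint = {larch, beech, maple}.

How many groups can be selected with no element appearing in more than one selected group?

2

Bravo, Echo are pairwise disjoint (Bravo={willow,hazel}; Echo={beech,yew,maple}).
Every remaining group overlaps one of these, and no 3 of the listed groups are pairwise disjoint, so 2 is the maximum.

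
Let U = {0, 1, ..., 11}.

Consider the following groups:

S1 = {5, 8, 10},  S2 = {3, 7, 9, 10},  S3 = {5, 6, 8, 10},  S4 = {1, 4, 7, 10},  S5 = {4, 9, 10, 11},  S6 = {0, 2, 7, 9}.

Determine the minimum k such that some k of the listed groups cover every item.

S2, S3, S4, S5, and S6 cover everything between them: the union {0, 1, 2, 3, 4, 5, 6, 7, 8, 9, 10, 11} is all of U.
No 4 of the 6 groups cover everything (all 15 combinations miss at least one item), so 5 is optimal.

5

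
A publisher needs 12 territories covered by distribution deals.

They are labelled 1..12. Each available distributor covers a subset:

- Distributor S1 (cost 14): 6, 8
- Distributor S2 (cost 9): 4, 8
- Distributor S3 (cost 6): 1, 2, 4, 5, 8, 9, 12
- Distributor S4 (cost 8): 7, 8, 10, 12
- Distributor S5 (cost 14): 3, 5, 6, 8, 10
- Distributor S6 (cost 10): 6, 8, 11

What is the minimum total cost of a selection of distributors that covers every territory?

S3, S4, S5, S6 together cover every territory (S3 ∪ S4 ∪ S5 ∪ S6 = {1, 2, 3, 4, 5, 6, 7, 8, 9, 10, 11, 12}); total cost 6 + 8 + 14 + 10 = 38.
No covering selection has total cost below 38.

38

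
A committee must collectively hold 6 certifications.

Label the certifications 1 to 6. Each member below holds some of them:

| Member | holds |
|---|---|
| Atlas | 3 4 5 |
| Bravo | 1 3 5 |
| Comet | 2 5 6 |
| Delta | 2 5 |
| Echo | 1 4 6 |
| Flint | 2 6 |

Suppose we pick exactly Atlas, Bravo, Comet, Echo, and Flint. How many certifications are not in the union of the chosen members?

0

Union of Atlas, Bravo, Comet, Echo, Flint = {1, 2, 3, 4, 5, 6} — that's every certification, so 0 are uncovered.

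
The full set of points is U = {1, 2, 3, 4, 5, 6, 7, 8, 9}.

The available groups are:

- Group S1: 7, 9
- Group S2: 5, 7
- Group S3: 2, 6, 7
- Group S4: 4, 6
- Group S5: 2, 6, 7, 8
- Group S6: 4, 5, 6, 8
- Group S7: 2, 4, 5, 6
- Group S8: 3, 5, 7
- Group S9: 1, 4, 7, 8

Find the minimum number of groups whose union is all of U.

S1, S5, S8, and S9 cover everything between them: the union {1, 2, 3, 4, 5, 6, 7, 8, 9} is all of U.
No 3 of the 9 groups cover everything (all 84 combinations miss at least one point), so 4 is optimal.

4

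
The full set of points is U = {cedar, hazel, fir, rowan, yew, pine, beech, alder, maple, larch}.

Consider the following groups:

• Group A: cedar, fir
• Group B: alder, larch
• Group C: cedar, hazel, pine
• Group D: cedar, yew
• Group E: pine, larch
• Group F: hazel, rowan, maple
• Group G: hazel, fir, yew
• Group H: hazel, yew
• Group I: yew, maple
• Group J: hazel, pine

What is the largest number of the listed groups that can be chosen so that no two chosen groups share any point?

A, B, I, J are pairwise disjoint (A={cedar,fir}; B={alder,larch}; I={yew,maple}; J={hazel,pine}).
Every remaining group overlaps one of these, and no 5 of the listed groups are pairwise disjoint, so 4 is the maximum.

4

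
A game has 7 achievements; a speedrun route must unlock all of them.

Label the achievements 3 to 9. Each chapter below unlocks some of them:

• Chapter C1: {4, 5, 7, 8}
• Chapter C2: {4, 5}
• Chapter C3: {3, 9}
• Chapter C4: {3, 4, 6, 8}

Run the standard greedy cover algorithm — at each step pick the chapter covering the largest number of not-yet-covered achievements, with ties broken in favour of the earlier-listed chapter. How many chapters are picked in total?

Greedy: pick C1 (covers 4 new) → pick C3 (covers 2 new) → pick C4 (covers 1 new). Total picks: 3.

3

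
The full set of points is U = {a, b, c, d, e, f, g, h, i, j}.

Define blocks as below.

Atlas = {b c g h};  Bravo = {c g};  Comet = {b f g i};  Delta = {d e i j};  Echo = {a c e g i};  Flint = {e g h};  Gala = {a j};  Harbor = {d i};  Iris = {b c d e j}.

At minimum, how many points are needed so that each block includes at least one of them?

T = {g, i, j} meets every block (each contains at least one member of T), and |T| = 3.
The blocks Atlas, Gala, Harbor are pairwise disjoint, so any hitting set needs a separate point for each — at least 3. Hence 3 is optimal.

3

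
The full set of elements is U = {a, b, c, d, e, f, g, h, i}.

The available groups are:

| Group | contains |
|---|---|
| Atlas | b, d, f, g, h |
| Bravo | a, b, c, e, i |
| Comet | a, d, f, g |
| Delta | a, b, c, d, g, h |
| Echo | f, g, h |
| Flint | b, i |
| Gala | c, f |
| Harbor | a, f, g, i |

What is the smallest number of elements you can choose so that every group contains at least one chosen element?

Take T = {b, f}. Each listed group contains at least one of these, so T is a hitting set of size 2.
The groups Echo, Flint are pairwise disjoint, so any hitting set needs a separate element for each — at least 2. Hence 2 is optimal.

2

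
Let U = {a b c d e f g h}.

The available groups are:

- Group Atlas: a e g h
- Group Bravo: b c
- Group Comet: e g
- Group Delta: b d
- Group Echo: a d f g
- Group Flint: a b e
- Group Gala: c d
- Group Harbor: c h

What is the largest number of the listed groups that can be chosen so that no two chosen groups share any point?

3

Comet, Delta, Harbor are pairwise disjoint (Comet={e,g}; Delta={b,d}; Harbor={c,h}).
Every remaining group overlaps one of these, and no 4 of the listed groups are pairwise disjoint, so 3 is the maximum.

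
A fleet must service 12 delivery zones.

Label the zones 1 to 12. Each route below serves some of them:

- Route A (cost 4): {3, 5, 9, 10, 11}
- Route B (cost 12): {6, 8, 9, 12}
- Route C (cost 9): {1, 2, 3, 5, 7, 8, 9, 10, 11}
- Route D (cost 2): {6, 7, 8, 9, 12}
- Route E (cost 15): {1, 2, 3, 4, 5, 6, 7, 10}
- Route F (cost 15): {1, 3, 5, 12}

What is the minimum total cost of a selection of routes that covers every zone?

A, D, E together cover every zone (A ∪ D ∪ E = {1, 2, 3, 4, 5, 6, 7, 8, 9, 10, 11, 12}); total cost 4 + 2 + 15 = 21.
The greedy pick D, A, C, E costs 30; no covering selection beats 21.

21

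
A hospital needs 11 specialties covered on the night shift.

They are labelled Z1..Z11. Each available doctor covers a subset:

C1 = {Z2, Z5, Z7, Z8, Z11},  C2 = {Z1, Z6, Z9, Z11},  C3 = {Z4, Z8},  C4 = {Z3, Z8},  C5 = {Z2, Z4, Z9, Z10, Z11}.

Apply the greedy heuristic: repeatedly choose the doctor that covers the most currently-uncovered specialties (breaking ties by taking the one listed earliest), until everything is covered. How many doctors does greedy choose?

Greedy: pick C1 (covers 5 new) → pick C2 (covers 3 new) → pick C5 (covers 2 new) → pick C4 (covers 1 new). Total picks: 4.

4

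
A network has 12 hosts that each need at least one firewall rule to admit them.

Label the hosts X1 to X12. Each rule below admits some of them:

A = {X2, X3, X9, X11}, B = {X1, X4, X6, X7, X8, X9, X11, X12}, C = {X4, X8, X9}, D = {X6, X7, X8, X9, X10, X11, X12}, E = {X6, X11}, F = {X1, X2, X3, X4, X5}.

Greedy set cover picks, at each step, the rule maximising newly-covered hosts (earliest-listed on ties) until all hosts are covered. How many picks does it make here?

3

Greedy: pick B (covers 8 new) → pick F (covers 3 new) → pick D (covers 1 new). Total picks: 3.
(The true minimum cover uses only 2 rules, so greedy is not optimal here.)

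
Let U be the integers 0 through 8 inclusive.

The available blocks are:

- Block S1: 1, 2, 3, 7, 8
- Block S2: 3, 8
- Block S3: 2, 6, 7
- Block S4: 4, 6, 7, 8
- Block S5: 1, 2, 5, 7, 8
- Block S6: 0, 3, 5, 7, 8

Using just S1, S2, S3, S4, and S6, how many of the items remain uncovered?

Union of S1, S2, S3, S4, S6 = {0, 1, 2, 3, 4, 5, 6, 7, 8} — that's every item, so 0 are uncovered.

0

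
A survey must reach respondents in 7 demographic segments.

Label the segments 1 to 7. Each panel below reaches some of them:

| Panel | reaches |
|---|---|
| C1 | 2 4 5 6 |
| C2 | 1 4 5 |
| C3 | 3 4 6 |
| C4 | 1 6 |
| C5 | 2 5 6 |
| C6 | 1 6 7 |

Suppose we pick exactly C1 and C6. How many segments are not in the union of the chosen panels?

Union of C1, C6 = {1, 2, 4, 5, 6, 7}.
Not covered: 3 — 1 segment.

1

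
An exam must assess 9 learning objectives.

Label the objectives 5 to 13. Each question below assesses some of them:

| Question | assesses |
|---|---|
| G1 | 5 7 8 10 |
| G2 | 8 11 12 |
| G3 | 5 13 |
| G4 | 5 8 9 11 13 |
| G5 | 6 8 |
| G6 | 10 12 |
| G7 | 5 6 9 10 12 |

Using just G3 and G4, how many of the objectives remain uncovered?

Union of G3, G4 = {5, 8, 9, 11, 13}.
Not covered: 6, 7, 10, 12 — 4 objectives.

4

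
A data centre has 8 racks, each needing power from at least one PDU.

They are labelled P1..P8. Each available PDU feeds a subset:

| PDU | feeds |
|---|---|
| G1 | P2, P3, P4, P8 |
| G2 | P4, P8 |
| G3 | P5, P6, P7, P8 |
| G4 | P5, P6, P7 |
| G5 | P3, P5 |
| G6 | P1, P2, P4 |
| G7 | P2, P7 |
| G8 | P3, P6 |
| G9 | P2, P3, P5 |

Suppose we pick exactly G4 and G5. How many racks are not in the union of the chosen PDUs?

Union of G4, G5 = {P3, P5, P6, P7}.
Not covered: P1, P2, P4, P8 — 4 racks.

4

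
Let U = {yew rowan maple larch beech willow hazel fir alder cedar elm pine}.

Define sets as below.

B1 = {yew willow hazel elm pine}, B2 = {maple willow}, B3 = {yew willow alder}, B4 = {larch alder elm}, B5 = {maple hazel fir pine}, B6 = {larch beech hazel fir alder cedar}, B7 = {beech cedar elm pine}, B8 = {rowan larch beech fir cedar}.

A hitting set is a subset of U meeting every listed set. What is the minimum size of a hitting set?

3

H = {willow, fir, elm} meets every set (each contains at least one member of H), and |H| = 3.
No choice of 2 elements meets every set, so 3 is the minimum.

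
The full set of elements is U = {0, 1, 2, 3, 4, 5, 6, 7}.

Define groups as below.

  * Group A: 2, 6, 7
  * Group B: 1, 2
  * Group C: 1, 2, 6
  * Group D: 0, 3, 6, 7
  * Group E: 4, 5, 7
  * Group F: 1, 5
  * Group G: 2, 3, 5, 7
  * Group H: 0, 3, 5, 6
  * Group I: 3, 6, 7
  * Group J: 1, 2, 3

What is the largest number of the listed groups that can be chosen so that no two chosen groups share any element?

2

B, H are pairwise disjoint (B={1,2}; H={0,3,5,6}).
Every remaining group overlaps one of these, and no 3 of the listed groups are pairwise disjoint, so 2 is the maximum.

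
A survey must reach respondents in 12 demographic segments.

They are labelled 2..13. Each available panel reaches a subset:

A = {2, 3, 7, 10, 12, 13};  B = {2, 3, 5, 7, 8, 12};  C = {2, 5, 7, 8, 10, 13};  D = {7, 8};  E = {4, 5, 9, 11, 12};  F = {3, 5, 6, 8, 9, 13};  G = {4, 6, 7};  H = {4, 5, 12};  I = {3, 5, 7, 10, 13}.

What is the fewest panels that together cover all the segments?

Take {A, E, F}. Their union is {2, 3, 4, 5, 6, 7, 8, 9, 10, 11, 12, 13}, which is all 12 segments.
Only E contains 11, so E is forced; the remaining 7 segments need at least 2 more panels (each remaining panel adds at most 5) — so at least 3 panels are needed, and 3 is optimal.

3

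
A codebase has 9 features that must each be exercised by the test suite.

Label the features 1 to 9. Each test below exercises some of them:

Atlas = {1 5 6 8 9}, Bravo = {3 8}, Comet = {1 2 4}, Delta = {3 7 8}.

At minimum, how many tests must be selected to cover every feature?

3

Take {Atlas, Comet, Delta}. Their union is {1, 2, 3, 4, 5, 6, 7, 8, 9}, which is all 9 features.
Only Comet contains 2, so Comet is forced; the remaining 6 features need at least 2 more tests (each remaining test adds at most 4) — so at least 3 tests are needed, and 3 is optimal.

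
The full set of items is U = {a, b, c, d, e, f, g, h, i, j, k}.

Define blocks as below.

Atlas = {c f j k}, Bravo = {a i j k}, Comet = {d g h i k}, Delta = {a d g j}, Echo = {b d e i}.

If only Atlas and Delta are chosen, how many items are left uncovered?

4

Union of Atlas, Delta = {a, c, d, f, g, j, k}.
Not covered: b, e, h, i — 4 items.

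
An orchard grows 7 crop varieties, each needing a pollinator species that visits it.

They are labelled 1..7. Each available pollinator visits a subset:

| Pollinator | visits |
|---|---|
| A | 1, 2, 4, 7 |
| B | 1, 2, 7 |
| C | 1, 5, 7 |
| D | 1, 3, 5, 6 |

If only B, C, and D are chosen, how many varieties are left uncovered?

Union of B, C, D = {1, 2, 3, 5, 6, 7}.
Not covered: 4 — 1 variety.

1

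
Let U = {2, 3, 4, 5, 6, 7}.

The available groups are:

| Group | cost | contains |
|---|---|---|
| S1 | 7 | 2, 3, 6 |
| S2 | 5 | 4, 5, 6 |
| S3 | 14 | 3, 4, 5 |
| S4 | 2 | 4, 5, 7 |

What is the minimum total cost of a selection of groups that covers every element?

9

S1, S4 together cover every element (S1 ∪ S4 = {2, 3, 4, 5, 6, 7}); total cost 7 + 2 = 9.
No covering selection has total cost below 9.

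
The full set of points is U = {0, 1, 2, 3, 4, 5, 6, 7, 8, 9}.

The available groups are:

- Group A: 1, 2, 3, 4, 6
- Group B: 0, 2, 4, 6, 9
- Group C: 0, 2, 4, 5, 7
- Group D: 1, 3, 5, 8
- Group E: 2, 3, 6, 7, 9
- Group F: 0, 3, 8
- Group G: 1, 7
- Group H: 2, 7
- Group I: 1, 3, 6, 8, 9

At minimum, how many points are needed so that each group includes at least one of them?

3

The 3 points {2, 7, 8} hit every group.
No choice of 2 points meets every group, so 3 is the minimum.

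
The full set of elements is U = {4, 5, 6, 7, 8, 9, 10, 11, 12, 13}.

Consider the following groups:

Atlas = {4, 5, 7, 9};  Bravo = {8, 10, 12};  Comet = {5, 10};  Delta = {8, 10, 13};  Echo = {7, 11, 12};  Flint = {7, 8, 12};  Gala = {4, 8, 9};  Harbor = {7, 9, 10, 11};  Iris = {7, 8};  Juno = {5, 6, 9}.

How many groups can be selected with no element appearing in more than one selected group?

Delta, Echo, Juno are pairwise disjoint (Delta={8,10,13}; Echo={7,11,12}; Juno={5,6,9}).
Every remaining group overlaps one of these, and no 4 of the listed groups are pairwise disjoint, so 3 is the maximum.

3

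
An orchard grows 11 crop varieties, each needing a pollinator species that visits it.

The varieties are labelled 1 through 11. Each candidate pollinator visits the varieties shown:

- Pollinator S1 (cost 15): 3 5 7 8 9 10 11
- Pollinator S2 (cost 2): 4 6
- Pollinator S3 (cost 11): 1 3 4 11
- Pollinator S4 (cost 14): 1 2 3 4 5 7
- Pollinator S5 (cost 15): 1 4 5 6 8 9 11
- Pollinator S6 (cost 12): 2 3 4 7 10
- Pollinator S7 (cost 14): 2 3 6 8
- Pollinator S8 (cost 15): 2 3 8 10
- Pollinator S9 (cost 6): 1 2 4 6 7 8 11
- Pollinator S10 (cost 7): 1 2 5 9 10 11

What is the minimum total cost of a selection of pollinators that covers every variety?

21

S1, S9 together cover every variety (S1 ∪ S9 = {1, 2, 3, 4, 5, 6, 7, 8, 9, 10, 11}); total cost 15 + 6 = 21.
The greedy pick S9, S10, S3 costs 24; no covering selection beats 21.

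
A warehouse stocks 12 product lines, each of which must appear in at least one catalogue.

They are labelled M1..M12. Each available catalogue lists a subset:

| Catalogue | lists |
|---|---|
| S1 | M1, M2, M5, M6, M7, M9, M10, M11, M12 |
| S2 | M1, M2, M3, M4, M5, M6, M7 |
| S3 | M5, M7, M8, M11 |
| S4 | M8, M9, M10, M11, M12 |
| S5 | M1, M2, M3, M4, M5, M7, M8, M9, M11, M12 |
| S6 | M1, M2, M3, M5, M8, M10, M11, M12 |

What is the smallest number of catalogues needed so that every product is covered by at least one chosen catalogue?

2

S2 and S4 together: S2 ∪ S4 = {M1, M2, M3, M4, M5, M6, M7, M8, M9, M10, M11, M12} — every product is covered.
No single catalogue has all 12 products (the largest, S5, has 10), so 2 is optimal.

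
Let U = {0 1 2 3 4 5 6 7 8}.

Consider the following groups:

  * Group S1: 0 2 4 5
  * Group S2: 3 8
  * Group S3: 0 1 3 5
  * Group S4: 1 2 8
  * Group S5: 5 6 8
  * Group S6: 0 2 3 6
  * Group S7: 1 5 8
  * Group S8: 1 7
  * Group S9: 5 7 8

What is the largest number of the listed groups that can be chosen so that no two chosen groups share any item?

S1, S2, S8 are pairwise disjoint (S1={0,2,4,5}; S2={3,8}; S8={1,7}).
Every remaining group overlaps one of these, and no 4 of the listed groups are pairwise disjoint, so 3 is the maximum.

3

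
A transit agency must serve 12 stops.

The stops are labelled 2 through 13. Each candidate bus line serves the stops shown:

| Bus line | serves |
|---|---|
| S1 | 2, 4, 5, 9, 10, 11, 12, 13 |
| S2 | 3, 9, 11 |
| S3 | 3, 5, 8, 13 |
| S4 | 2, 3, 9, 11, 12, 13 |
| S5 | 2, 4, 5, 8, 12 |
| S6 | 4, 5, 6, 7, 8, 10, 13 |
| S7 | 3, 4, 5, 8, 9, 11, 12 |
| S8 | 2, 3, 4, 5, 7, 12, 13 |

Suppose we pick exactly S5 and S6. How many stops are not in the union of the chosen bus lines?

Union of S5, S6 = {2, 4, 5, 6, 7, 8, 10, 12, 13}.
Not covered: 3, 9, 11 — 3 stops.

3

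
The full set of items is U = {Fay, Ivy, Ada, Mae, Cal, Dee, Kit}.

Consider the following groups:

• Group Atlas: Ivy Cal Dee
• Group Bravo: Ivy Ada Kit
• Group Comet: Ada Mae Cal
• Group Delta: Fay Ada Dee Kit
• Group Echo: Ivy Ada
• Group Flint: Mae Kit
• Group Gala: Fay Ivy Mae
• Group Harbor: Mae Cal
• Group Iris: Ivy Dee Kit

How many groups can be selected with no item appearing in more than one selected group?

Echo, Flint are pairwise disjoint (Echo={Ivy,Ada}; Flint={Mae,Kit}).
Every remaining group overlaps one of these, and no 3 of the listed groups are pairwise disjoint, so 2 is the maximum.

2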